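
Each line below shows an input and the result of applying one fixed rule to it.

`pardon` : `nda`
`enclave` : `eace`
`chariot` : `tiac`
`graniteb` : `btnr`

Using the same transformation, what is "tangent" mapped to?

What's happening: reverse the string, then keep every other character starting from the first (positions 1st, 3rd, 5th, ...).
On "tangent": the first step gives "tnegnat", and the second then gives "tent".

tent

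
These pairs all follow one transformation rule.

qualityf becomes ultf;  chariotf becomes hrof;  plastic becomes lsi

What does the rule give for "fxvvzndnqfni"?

xvnnfi

Looking at the pairs, the operation is to keep every other character starting from the second (positions 2nd, 4th, 6th, ...).
Applying that to "fxvvzndnqfni" gives "xvnnfi".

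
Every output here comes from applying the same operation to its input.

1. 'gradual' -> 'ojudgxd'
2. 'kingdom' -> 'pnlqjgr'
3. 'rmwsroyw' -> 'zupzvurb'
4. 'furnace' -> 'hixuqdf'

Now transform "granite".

Rule — shift every letter 3 places forward in the alphabet (wrapping around), then move the last character to the front.
Applying both steps to "granite": "judqlwh", then "hjudqlw".

hjudqlw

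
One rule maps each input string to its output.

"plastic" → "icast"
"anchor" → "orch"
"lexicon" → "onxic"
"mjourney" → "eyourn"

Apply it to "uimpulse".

sempul

The transformation: delete the first 2 characters, then move the last 2 characters to the front (rotate right by 2).
For "uimpulse" the result is "sempul".
(Check on "anchor": → "chor" → "orch" ✓)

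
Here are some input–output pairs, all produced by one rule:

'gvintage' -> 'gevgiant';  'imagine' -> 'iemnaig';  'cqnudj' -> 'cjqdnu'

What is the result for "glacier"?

The rule is to take characters alternately from the front and the back (1st, last, 2nd, 2nd-last, ...).
Doing the same to "glacier": "grleaic".

grleaic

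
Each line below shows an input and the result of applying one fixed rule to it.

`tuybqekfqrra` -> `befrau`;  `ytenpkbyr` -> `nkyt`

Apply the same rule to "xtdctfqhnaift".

cfhaft

The rule is to keep every other character starting from the second (positions 2nd, 4th, 6th, ...), then move the first character to the end.
Applying that to "xtdctfqhnaift" gives "cfhaft".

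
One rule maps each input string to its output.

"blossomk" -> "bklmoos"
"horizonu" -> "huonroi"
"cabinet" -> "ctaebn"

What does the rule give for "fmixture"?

The transformation: take characters alternately from the front and the back (1st, last, 2nd, 2nd-last, ...), then delete the last character.
For "fmixture", step one produces "femriuxt"; step two turns that into "femriux".

femriux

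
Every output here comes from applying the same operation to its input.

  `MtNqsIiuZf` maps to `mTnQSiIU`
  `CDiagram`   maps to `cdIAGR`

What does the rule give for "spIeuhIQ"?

Looking at the pairs, the operation is to flip the case of every letter, then delete the last 2 characters.
Working it through for "spIeuhIQ": intermediate "SPiEUHiq", final "SPiEUH".

SPiEUH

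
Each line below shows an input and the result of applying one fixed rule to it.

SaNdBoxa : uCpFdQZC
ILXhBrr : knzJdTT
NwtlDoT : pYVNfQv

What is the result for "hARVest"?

Rule — flip the case of every letter, then shift every letter 2 places forward in the alphabet (wrapping around).
Working it through for "hARVest": intermediate "HarvEST", final "JctxGUV".

JctxGUV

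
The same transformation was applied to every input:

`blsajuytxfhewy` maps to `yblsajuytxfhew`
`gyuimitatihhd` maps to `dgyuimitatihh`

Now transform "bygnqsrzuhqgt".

The rule is to move the last character to the front.
So "bygnqsrzuhqgt" becomes "tbygnqsrzuhqg".

tbygnqsrzuhqg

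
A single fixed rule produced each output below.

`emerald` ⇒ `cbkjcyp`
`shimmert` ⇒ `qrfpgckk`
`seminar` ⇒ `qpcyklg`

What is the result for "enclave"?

What's happening: shift every letter 2 places backward in the alphabet (wrapping around), then take characters alternately from the front and the back (1st, last, 2nd, 2nd-last, ...).
"enclave" → "clajytc" → "ccltayj".

ccltayj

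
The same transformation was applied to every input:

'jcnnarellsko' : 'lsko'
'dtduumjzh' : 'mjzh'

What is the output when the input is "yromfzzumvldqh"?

ldqh

In each case the input is transformed by: keep only the last 4 characters.
"yromfzzumvldqh" → "ldqh".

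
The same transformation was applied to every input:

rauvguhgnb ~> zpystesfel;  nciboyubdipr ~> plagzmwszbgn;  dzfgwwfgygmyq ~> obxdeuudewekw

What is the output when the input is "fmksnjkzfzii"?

gdkiqlhixdxg

Each output is the input with this applied: move the last character to the front, then shift every letter 2 places backward in the alphabet (wrapping around).
So "fmksnjkzfzii" becomes "gdkiqlhixdxg".
(Check on "dzfgwwfgygmyq": → "qdzfgwwfgygmy" → "obxdeuudewekw" ✓)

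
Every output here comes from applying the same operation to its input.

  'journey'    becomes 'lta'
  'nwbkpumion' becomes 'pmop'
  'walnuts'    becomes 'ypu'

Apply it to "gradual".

ifn

What's happening: shift every letter 2 places forward in the alphabet (wrapping around), then keep one character in every 3, starting at position 1 (positions 1st, 4th, 7th, ...).
For "gradual", step one produces "itcfwcn"; step two turns that into "ifn".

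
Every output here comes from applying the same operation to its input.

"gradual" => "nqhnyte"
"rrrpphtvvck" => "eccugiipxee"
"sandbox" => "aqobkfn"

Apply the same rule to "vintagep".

agntrciv

Each output is the input with this applied: move the first 2 characters to the end (rotate left by 2), then shift every letter 13 places forward in the alphabet (wrapping around) — i.e. ROT13.
On "vintagep": the first step gives "ntagepvi", and the second then gives "agntrciv".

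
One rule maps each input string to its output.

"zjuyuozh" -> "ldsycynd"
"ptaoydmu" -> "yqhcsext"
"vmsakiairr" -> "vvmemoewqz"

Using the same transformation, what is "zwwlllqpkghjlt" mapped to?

The transformation: shift every letter 4 places forward in the alphabet (wrapping around), then reverse the string.
Starting from "zwwlllqpkghjlt": after the first operation, "daappputoklnpx"; after the second, "xpnlkotupppaad".

xpnlkotupppaad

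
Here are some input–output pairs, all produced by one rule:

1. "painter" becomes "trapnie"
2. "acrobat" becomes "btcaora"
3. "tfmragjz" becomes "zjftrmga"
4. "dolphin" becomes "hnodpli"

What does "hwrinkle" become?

The rule is to swap each adjacent pair of characters (1↔2, 3↔4, ...), then move the last 2 characters to the front (rotate right by 2).
Applying both steps to "hwrinkle": "whirknel", then "elwhirkn".

elwhirkn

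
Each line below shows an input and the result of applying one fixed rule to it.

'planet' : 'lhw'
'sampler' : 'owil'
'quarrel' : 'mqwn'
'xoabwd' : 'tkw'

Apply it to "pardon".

The rule is to shift every letter 4 places backward in the alphabet (wrapping around), then delete the last 3 characters.
On "pardon" that produces "lwn".

lwn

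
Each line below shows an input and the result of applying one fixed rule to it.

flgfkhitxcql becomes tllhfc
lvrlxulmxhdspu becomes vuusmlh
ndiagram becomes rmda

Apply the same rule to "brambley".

What's happening: keep every other character starting from the second (positions 2nd, 4th, 6th, ...), then sort the characters into reverse alphabetical order.
Applying both steps to "brambley": "rmly", then "yrml".

yrml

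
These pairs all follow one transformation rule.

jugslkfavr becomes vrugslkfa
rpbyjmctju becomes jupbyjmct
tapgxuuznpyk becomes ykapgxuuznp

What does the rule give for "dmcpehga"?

gamcpeh

The rule is to delete the first character, then move the last 2 characters to the front (rotate right by 2).
On "dmcpehga": the first step gives "mcpehga", and the second then gives "gamcpeh".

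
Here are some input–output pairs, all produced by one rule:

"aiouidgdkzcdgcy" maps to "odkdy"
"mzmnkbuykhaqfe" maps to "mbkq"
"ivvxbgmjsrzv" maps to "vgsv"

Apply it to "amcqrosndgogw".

Each output is the input with this applied: keep one character in every 3, starting at position 3 (positions 3rd, 6th, 9th, ...).
Doing the same to "amcqrosndgogw": "codg".

codg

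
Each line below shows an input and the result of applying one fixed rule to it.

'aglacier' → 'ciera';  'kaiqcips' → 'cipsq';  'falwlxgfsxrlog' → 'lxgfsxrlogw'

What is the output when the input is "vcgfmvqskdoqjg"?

The rule is to delete the first 3 characters, then move the first character to the end.
For "vcgfmvqskdoqjg" the result is "mvqskdoqjgf".
(Check on "aglacier": → "acier" → "ciera" ✓)

mvqskdoqjgf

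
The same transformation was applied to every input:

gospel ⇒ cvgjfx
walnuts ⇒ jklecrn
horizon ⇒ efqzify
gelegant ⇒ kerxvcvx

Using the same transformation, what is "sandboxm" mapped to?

In each case the input is transformed by: shift every letter 9 places backward in the alphabet (wrapping around), then reverse the string.
"sandboxm" → "jreusfod" → "dofsuerj".
(Check on "gospel": → "xfjgvc" → "cvgjfx" ✓)

dofsuerj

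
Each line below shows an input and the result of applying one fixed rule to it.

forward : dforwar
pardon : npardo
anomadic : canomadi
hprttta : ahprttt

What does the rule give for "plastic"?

Looking at the pairs, the operation is to move the last character to the front.
On "plastic" that produces "cplasti".

cplasti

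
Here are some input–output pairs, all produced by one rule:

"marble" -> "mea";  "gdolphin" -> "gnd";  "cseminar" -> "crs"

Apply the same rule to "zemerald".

Rule — take characters alternately from the front and the back (1st, last, 2nd, 2nd-last, ...), then keep only the first 3 characters.
"zemerald" → "zdelmaer" → "zde".
(Check on "cseminar": → "crsaenmi" → "crs" ✓)

zde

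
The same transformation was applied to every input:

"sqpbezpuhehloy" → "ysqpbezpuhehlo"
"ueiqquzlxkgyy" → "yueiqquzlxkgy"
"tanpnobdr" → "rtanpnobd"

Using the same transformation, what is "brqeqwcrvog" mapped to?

The transformation: move the last character to the front.
"brqeqwcrvog" → "gbrqeqwcrvo".

gbrqeqwcrvo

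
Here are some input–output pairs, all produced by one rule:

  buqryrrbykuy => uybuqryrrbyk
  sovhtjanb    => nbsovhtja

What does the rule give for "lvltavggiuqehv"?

hvlvltavggiuqe

Rule — move the last 2 characters to the front (rotate right by 2).
"lvltavggiuqehv" → "hvlvltavggiuqe".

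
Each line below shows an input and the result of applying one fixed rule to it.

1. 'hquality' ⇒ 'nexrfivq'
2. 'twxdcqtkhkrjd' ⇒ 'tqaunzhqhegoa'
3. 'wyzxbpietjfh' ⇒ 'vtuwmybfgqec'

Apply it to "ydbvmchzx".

avsyzjweu

The transformation: shift every letter 3 places backward in the alphabet (wrapping around), then swap each adjacent pair of characters (1↔2, 3↔4, ...).
Working it through for "ydbvmchzx": intermediate "vaysjzewu", final "avsyzjweu".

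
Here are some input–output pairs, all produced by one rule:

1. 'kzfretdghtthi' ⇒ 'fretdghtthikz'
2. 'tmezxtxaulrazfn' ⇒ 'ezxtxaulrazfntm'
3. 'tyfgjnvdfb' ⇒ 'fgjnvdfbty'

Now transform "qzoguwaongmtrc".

Rule — move the first 2 characters to the end (rotate left by 2).
"qzoguwaongmtrc" → "oguwaongmtrcqz".

oguwaongmtrcqz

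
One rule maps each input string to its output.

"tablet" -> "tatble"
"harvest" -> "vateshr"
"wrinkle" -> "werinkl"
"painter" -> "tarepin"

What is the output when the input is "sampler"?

sareplm

The pattern: sort the characters into reverse alphabetical order, then take characters alternately from the front and the back (1st, last, 2nd, 2nd-last, ...).
"sampler" → "sareplm".
(Check on "painter": → "trpniea" → "tarepin" ✓)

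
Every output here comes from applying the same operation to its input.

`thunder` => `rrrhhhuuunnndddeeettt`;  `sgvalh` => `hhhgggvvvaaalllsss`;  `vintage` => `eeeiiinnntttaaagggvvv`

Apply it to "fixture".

eeeiiixxxtttuuurrrfff

Looking at the pairs, the operation is to swap the first and last characters, then repeat every character 3 times.
Starting from "fixture": after the first operation, "eixturf"; after the second, "eeeiiixxxtttuuurrrfff".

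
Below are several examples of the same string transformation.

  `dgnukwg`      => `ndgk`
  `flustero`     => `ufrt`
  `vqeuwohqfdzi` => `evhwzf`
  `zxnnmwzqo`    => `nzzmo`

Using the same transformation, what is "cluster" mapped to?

ucrt

The rule is to keep every other character starting from the first (positions 1st, 3rd, 5th, ...), then swap each adjacent pair of characters (1↔2, 3↔4, ...).
Starting from "cluster": after the first operation, "cutr"; after the second, "ucrt".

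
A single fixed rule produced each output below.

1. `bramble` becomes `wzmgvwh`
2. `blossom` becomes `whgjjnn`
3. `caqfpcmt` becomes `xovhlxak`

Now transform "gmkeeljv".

The pattern: take characters alternately from the front and the back (1st, last, 2nd, 2nd-last, ...), then shift every letter 5 places backward in the alphabet (wrapping around).
So "gmkeeljv" becomes "bqhefgzz".

bqhefgzz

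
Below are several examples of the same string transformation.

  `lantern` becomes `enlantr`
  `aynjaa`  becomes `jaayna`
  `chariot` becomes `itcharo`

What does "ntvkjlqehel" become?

hlntvkjlqee

Rule — move the last 2 characters to the front (rotate right by 2), then swap the first and last characters.
Starting from "ntvkjlqehel": after the first operation, "elntvkjlqeh"; after the second, "hlntvkjlqee".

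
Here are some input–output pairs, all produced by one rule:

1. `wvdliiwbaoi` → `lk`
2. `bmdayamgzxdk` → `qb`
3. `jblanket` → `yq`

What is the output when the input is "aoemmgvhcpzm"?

pd

Looking at the pairs, the operation is to shift every letter 11 places backward in the alphabet (wrapping around), then keep only the first 2 characters.
Starting from "aoemmgvhcpzm": after the first operation, "pdtbbvkwreob"; after the second, "pd".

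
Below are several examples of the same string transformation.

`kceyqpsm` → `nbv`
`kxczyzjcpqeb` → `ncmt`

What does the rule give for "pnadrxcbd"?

sgf

The rule is to keep one character in every 3, starting at position 1 (positions 1st, 4th, 7th, ...), then shift every letter 3 places forward in the alphabet (wrapping around).
Working it through for "pnadrxcbd": intermediate "pdc", final "sgf".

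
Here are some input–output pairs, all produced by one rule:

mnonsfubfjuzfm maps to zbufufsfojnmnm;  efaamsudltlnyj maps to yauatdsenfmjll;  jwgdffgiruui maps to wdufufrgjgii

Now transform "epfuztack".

The pattern: sort the characters into reverse alphabetical order, then take characters alternately from the front and the back (1st, last, 2nd, 2nd-last, ...).
Applying that to "epfuztack" gives "zauctepfk".

zauctepfk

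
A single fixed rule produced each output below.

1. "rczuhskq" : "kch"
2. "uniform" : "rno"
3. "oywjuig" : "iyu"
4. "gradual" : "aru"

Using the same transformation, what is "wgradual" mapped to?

agd

The pattern: move the last 2 characters to the front (rotate right by 2), then keep one character in every 3, starting at position 1 (positions 1st, 4th, 7th, ...).
"wgradual" → "alwgradu" → "agd".
(Check on "uniform": → "rmunifo" → "rno" ✓)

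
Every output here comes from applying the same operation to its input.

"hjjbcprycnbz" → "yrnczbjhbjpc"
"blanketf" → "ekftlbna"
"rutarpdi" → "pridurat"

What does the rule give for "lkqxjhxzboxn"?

Rule — swap each adjacent pair of characters (1↔2, 3↔4, ...), then swap the front and back halves of the string.
Working it through for "lkqxjhxzboxn": intermediate "klxqhjzxobnx", final "zxobnxklxqhj".

zxobnxklxqhj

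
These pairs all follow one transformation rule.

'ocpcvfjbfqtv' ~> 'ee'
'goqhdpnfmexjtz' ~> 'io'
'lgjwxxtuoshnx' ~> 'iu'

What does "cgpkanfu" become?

ei

Each output is the input with this applied: shift every letter 2 places forward in the alphabet (wrapping around), then keep only the vowels.
For "cgpkanfu", step one produces "eirmcphw"; step two turns that into "ei".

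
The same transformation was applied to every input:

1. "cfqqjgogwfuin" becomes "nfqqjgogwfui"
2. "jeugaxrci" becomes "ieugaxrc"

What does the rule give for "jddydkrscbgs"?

sddydkrscbg

In each case the input is transformed by: delete the first character, then move the last character to the front.
Starting from "jddydkrscbgs": after the first operation, "ddydkrscbgs"; after the second, "sddydkrscbg".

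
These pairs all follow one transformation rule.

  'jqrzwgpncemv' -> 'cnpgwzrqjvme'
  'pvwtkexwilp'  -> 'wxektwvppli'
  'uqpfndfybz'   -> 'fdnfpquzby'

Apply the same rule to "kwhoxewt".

xohwktwe

Each output is the input with this applied: move the last 3 characters to the front (rotate right by 3), then reverse the string.
For "kwhoxewt" the result is "xohwktwe".
(Check on "uqpfndfybz": → "ybzuqpfndf" → "fdnfpquzby" ✓)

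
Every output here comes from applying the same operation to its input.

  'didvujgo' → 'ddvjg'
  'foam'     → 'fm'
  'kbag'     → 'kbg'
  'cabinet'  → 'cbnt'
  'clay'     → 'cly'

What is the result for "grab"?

Rule — remove every vowel.
So "grab" becomes "grb".

grb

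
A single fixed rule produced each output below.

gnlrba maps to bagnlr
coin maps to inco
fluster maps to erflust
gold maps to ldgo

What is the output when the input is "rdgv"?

In each case the input is transformed by: move the last 2 characters to the front (rotate right by 2).
On "rdgv" that produces "gvrd".

gvrd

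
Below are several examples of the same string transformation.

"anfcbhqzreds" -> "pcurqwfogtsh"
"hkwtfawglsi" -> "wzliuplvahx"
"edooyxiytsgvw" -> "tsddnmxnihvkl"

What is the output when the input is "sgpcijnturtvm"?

hverxycijgikb

The pattern: shift every letter 11 places backward in the alphabet (wrapping around).
Doing the same to "sgpcijnturtvm": "hverxycijgikb".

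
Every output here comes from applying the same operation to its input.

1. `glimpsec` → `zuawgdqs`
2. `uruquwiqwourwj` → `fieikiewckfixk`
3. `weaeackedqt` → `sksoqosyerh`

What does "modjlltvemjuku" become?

Rule — swap each adjacent pair of characters (1↔2, 3↔4, ...), then shift every letter 12 places backward in the alphabet (wrapping around).
Working it through for "modjlltvemjuku": intermediate "omjdllvtmeujuk", final "caxrzzjhasixiy".

caxrzzjhasixiy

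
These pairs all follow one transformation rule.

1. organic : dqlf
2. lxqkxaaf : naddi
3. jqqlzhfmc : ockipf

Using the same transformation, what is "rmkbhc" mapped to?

ekf

Rule — delete the first 3 characters, then shift every letter 3 places forward in the alphabet (wrapping around).
On "rmkbhc" that produces "ekf".
(Check on "organic": → "anic" → "dqlf" ✓)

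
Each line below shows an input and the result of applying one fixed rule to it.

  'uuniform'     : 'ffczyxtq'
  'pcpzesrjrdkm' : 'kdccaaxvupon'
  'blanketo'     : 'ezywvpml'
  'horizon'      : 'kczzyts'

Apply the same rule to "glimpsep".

The transformation: sort the characters into reverse alphabetical order, then shift every letter 11 places forward in the alphabet (wrapping around).
Starting from "glimpsep": after the first operation, "sppmlige"; after the second, "daaxwtrp".

daaxwtrp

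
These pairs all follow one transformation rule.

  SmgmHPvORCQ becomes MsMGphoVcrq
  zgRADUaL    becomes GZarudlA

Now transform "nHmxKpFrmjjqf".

Rule — swap each adjacent pair of characters (1↔2, 3↔4, ...), then flip the case of every letter.
"nHmxKpFrmjjqf" → "HnxmpKrFjmqjf" → "hNXMPkRfJMQJF".

hNXMPkRfJMQJF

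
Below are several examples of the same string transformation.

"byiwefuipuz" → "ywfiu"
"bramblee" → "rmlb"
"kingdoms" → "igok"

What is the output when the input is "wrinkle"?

rnl

In each case the input is transformed by: swap the first and last characters, then keep every other character starting from the second (positions 2nd, 4th, 6th, ...).
Starting from "wrinkle": after the first operation, "erinklw"; after the second, "rnl".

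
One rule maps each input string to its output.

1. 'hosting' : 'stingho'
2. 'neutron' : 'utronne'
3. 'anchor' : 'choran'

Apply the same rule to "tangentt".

ngenttta

Rule — move the first 2 characters to the end (rotate left by 2).
Doing the same to "tangentt": "ngenttta".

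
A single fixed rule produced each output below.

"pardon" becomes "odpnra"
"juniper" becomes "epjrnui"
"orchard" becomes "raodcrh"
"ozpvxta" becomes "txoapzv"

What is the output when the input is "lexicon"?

oclnxei

Rule — move the last 3 characters to the front (rotate right by 3), then swap each adjacent pair of characters (1↔2, 3↔4, ...).
On "lexicon" that produces "oclnxei".
(Check on "orchard": → "ardorch" → "raodcrh" ✓)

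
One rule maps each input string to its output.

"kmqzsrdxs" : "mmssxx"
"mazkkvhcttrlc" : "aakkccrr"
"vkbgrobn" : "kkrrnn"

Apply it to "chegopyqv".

Looking at the pairs, the operation is to keep one character in every 3, starting at position 2 (positions 2nd, 5th, 8th, ...), then double every character.
For "chegopyqv", step one produces "hoq"; step two turns that into "hhooqq".

hhooqq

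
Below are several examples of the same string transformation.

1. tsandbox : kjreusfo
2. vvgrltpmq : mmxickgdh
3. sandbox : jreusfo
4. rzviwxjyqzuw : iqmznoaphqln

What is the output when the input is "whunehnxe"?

The pattern: shift every letter 9 places backward in the alphabet (wrapping around).
Doing the same to "whunehnxe": "nylevyeov".

nylevyeov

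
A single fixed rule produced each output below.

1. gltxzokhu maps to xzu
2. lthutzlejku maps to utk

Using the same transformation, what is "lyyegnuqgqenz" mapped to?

Each output is the input with this applied: swap each adjacent pair of characters (1↔2, 3↔4, ...), then keep one character in every 3, starting at position 3 (positions 3rd, 6th, 9th, ...).
Doing the same to "lyyegnuqgqenz": "egqe".
(Check on "gltxzokhu": → "lgxtozhku" → "xzu" ✓)

egqe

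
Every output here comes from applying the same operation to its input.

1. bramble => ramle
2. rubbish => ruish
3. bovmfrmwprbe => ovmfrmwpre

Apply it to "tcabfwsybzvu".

tcafwsyzvu

In each case the input is transformed by: remove every "b".
Doing the same to "tcabfwsybzvu": "tcafwsyzvu".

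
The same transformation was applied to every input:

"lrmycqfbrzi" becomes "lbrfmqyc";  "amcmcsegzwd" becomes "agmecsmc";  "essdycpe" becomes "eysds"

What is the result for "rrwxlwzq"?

The pattern: delete the last 3 characters, then take characters alternately from the front and the back (1st, last, 2nd, 2nd-last, ...).
"rrwxlwzq" → "rrwxl" → "rlrxw".

rlrxw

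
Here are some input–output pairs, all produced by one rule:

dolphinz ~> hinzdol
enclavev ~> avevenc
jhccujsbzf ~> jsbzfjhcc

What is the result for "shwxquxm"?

The transformation: swap the front and back halves of the string, then delete the last character.
On "shwxquxm": the first step gives "quxmshwx", and the second then gives "quxmshw".
(Check on "dolphinz": → "hinzdolp" → "hinzdol" ✓)

quxmshw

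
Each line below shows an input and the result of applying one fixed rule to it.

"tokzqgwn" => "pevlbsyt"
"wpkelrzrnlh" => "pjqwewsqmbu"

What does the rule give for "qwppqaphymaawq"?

The pattern: shift every letter 5 places forward in the alphabet (wrapping around), then move the first 2 characters to the end (rotate left by 2).
Working it through for "qwppqaphymaawq": intermediate "vbuuvfumdrffbv", final "uuvfumdrffbvvb".
(Check on "tokzqgwn": → "ytpevlbs" → "pevlbsyt" ✓)

uuvfumdrffbvvb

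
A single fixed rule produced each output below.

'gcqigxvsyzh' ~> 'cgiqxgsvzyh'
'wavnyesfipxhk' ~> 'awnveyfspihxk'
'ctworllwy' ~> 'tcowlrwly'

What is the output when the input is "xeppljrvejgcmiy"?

What's happening: swap each adjacent pair of characters (1↔2, 3↔4, ...).
For "xeppljrvejgcmiy" the result is "exppjlvrjecgimy".

exppjlvrjecgimy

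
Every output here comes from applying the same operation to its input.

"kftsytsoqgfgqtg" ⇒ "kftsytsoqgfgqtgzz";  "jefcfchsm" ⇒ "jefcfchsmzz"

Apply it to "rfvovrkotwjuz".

rfvovrkotwjuzzz

What's happening: append "zz".
Applying that to "rfvovrkotwjuz" gives "rfvovrkotwjuzzz".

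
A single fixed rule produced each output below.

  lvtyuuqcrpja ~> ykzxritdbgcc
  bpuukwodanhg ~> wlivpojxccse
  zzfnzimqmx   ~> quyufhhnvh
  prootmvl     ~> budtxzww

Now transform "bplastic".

abqkjxti

Looking at the pairs, the operation is to swap the front and back halves of the string, then shift every letter 8 places forward in the alphabet (wrapping around).
"bplastic" → "sticbpla" → "abqkjxti".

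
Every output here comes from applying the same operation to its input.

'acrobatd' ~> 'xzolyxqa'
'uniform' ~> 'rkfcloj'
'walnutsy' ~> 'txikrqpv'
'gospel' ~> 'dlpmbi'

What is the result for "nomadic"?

kljxafz

Each output is the input with this applied: shift every letter 3 places backward in the alphabet (wrapping around).
On "nomadic" that produces "kljxafz".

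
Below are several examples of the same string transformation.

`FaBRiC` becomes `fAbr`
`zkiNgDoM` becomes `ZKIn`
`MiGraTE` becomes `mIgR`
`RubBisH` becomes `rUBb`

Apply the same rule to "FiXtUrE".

fIxT

In each case the input is transformed by: flip the case of every letter, then keep only the first 4 characters.
Applying both steps to "FiXtUrE": "fIxTuRe", then "fIxT".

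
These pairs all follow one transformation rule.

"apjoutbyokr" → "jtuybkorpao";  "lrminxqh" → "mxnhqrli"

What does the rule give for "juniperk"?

nepkruji

Looking at the pairs, the operation is to swap each adjacent pair of characters (1↔2, 3↔4, ...), then move the first 3 characters to the end (rotate left by 3).
On "juniperk": the first step gives "ujinepkr", and the second then gives "nepkruji".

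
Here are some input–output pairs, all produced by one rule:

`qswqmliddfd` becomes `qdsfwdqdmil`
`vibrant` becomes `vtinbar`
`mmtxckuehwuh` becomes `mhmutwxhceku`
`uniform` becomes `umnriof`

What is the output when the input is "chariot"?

cthoair

What's happening: take characters alternately from the front and the back (1st, last, 2nd, 2nd-last, ...).
On "chariot" that produces "cthoair".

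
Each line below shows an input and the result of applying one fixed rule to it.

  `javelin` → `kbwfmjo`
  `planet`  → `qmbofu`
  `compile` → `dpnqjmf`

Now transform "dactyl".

ebduzm

In each case the input is transformed by: shift every letter 1 place forward in the alphabet (wrapping around).
So "dactyl" becomes "ebduzm".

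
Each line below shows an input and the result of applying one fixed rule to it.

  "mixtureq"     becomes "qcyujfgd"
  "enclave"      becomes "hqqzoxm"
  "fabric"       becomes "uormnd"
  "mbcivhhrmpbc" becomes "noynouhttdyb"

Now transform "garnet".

qfsmdz

What's happening: shift every letter 12 places forward in the alphabet (wrapping around), then move the last 2 characters to the front (rotate right by 2).
Working it through for "garnet": intermediate "smdzqf", final "qfsmdz".
(Check on "fabric": → "rmnduo" → "uormnd" ✓)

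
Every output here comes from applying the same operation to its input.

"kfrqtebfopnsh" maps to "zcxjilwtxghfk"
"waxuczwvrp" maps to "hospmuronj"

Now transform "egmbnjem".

ewyetfbw

Looking at the pairs, the operation is to shift every letter 8 places backward in the alphabet (wrapping around), then move the last character to the front.
For "egmbnjem", step one produces "wyetfbwe"; step two turns that into "ewyetfbw".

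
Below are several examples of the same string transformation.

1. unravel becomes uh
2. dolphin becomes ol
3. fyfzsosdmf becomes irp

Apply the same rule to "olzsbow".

cr

The transformation: keep one character in every 3, starting at position 3 (positions 3rd, 6th, 9th, ...), then shift every letter 3 places forward in the alphabet (wrapping around).
Doing the same to "olzsbow": "cr".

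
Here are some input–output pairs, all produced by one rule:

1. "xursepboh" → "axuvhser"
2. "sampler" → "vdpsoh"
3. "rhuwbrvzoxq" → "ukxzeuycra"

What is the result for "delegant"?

What's happening: shift every letter 3 places forward in the alphabet (wrapping around), then delete the last character.
Working it through for "delegant": intermediate "ghohjdqw", final "ghohjdq".
(Check on "sampler": → "vdpsohu" → "vdpsoh" ✓)

ghohjdq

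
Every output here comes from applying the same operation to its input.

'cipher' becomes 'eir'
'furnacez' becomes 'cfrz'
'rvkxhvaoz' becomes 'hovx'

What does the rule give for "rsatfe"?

In each case the input is transformed by: sort the characters into alphabetical order, then keep every other character starting from the second (positions 2nd, 4th, 6th, ...).
Working it through for "rsatfe": intermediate "aefrst", final "ert".

ert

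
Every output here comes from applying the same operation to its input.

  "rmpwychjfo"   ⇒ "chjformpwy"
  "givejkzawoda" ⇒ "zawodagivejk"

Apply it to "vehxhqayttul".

ayttulvehxhq

Each output is the input with this applied: swap the front and back halves of the string.
Doing the same to "vehxhqayttul": "ayttulvehxhq".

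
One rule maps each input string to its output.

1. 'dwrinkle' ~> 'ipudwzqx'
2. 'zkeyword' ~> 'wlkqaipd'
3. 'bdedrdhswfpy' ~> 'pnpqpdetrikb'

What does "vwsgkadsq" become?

The pattern: shift every letter 12 places forward in the alphabet (wrapping around), then swap each adjacent pair of characters (1↔2, 3↔4, ...).
"vwsgkadsq" → "ihsemwepc".

ihsemwepc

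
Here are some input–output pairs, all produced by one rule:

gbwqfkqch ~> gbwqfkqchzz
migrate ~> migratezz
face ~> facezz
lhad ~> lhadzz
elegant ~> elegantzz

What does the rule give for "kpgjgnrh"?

kpgjgnrhzz

The transformation: append "zz".
So "kpgjgnrh" becomes "kpgjgnrhzz".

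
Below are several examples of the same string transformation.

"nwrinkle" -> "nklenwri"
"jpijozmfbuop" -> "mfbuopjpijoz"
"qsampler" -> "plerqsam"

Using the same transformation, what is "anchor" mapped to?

In each case the input is transformed by: swap the front and back halves of the string.
On "anchor" that produces "horanc".

horanc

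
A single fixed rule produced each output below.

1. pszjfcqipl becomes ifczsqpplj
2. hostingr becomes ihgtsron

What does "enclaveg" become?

In each case the input is transformed by: sort the characters into reverse alphabetical order, then move the last 3 characters to the front (rotate right by 3).
On "enclaveg": the first step gives "vnlgeeca", and the second then gives "ecavnlge".
(Check on "pszjfcqipl": → "zsqppljifc" → "ifczsqpplj" ✓)

ecavnlge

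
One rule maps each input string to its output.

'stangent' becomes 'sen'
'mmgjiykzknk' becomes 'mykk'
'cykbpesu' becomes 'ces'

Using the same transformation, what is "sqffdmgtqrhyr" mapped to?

The rule is to swap each adjacent pair of characters (1↔2, 3↔4, ...), then keep one character in every 3, starting at position 2 (positions 2nd, 5th, 8th, ...).
Starting from "sqffdmgtqrhyr": after the first operation, "qsffmdtgrqyhr"; after the second, "smgy".

smgy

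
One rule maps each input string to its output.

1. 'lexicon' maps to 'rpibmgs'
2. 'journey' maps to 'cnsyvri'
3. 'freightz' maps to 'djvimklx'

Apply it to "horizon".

rlsvmds

The transformation: shift every letter 4 places forward in the alphabet (wrapping around), then move the last character to the front.
"horizon" → "rlsvmds".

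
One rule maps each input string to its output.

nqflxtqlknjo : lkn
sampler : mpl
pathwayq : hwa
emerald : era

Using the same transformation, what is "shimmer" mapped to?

imm

Rule — delete the last 2 characters, then keep only the last 3 characters.
"shimmer" → "shimm" → "imm".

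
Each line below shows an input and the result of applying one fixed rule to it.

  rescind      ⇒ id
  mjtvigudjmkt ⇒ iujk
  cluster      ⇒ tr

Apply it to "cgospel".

pl

Each output is the input with this applied: keep every other character starting from the first (positions 1st, 3rd, 5th, ...), then delete the first 2 characters.
Starting from "cgospel": after the first operation, "copl"; after the second, "pl".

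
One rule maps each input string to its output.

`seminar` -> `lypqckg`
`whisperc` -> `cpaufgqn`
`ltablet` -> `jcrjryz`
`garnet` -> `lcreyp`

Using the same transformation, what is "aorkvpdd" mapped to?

nbbympit

Rule — move the last 3 characters to the front (rotate right by 3), then shift every letter 2 places backward in the alphabet (wrapping around).
"aorkvpdd" → "pddaorkv" → "nbbympit".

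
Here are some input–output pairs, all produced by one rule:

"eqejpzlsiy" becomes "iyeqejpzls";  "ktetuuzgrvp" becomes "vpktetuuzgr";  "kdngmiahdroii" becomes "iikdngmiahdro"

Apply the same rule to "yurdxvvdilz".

Looking at the pairs, the operation is to move the last 2 characters to the front (rotate right by 2).
"yurdxvvdilz" → "lzyurdxvvdi".

lzyurdxvvdi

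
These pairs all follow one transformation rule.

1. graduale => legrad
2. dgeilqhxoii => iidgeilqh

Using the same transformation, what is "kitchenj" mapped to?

The transformation: move the last 2 characters to the front (rotate right by 2), then delete the last 2 characters.
Starting from "kitchenj": after the first operation, "njkitche"; after the second, "njkitc".

njkitc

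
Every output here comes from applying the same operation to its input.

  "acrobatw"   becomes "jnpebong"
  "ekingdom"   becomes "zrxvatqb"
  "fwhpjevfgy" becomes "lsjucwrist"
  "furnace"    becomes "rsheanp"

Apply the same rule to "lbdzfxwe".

The transformation: shift every letter 13 places forward in the alphabet (wrapping around) — i.e. ROT13, then move the last character to the front.
Applying both steps to "lbdzfxwe": "yoqmskjr", then "ryoqmskj".

ryoqmskj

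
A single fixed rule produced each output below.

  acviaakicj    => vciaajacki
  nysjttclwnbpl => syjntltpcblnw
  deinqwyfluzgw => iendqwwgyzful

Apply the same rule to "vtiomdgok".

Each output is the input with this applied: move the first 2 characters to the end (rotate left by 2), then take characters alternately from the front and the back (1st, last, 2nd, 2nd-last, ...).
For "vtiomdgok", step one produces "iomdgokvt"; step two turns that into "itovmkdog".

itovmkdog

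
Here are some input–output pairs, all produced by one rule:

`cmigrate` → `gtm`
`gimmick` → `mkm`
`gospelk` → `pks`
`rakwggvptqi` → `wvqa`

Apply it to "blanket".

nta

What's happening: move the first 3 characters to the end (rotate left by 3), then keep one character in every 3, starting at position 1 (positions 1st, 4th, 7th, ...).
On "blanket": the first step gives "nketbla", and the second then gives "nta".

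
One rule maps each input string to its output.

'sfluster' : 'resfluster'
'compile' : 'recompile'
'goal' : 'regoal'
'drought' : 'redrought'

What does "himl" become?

rehiml

The transformation: prepend "re".
Applying that to "himl" gives "rehiml".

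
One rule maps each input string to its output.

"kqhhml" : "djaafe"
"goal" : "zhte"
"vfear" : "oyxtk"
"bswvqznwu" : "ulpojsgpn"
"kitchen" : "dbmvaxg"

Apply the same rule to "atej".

tmxc

The pattern: shift every letter 7 places backward in the alphabet (wrapping around).
"atej" → "tmxc".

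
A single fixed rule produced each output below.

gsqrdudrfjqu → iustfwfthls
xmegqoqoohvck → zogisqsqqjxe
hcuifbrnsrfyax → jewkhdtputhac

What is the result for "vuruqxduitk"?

xwtwszfwkv

Looking at the pairs, the operation is to delete the last character, then shift every letter 2 places forward in the alphabet (wrapping around).
Applying both steps to "vuruqxduitk": "vuruqxduit", then "xwtwszfwkv".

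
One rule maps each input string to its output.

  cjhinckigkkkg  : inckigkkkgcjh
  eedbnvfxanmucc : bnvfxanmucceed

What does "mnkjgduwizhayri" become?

Looking at the pairs, the operation is to move the first 3 characters to the end (rotate left by 3).
Applying that to "mnkjgduwizhayri" gives "jgduwizhayrimnk".

jgduwizhayrimnk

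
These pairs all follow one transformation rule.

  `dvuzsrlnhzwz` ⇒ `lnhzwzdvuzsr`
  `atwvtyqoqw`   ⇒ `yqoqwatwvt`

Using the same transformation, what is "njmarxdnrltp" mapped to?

dnrltpnjmarx

Rule — swap the front and back halves of the string.
Doing the same to "njmarxdnrltp": "dnrltpnjmarx".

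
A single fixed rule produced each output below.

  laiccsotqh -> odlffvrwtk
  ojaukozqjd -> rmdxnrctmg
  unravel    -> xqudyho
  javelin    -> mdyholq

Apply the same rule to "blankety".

eodqnhwb

Rule — shift every letter 3 places forward in the alphabet (wrapping around).
So "blankety" becomes "eodqnhwb".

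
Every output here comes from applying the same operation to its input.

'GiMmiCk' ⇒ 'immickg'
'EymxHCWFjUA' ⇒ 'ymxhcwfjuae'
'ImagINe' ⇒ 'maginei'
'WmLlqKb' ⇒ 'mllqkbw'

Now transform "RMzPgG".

mzpggr

What's happening: move the first character to the end, then convert every letter to lowercase.
On "RMzPgG": the first step gives "MzPgGR", and the second then gives "mzpggr".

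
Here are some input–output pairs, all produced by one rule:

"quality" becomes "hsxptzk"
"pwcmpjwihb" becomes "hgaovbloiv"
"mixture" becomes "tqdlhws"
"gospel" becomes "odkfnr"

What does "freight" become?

fgseqdh

The transformation: move the last 3 characters to the front (rotate right by 3), then shift every letter 1 place backward in the alphabet (wrapping around).
Applying both steps to "freight": "ghtfrei", then "fgseqdh".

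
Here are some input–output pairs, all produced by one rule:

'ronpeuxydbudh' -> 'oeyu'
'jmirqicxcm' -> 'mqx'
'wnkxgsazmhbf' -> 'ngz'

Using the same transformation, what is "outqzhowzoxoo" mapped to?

uzwx

Rule — delete the last 2 characters, then keep one character in every 3, starting at position 2 (positions 2nd, 5th, 8th, ...).
Starting from "outqzhowzoxoo": after the first operation, "outqzhowzox"; after the second, "uzwx".
(Check on "ronpeuxydbudh": → "ronpeuxydbu" → "oeyu" ✓)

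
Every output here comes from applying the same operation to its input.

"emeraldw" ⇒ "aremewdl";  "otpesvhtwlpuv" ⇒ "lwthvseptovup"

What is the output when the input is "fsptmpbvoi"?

bpmtpsfiov

Rule — reverse the string, then move the first 3 characters to the end (rotate left by 3).
On "fsptmpbvoi": the first step gives "iovbpmtpsf", and the second then gives "bpmtpsfiov".
(Check on "otpesvhtwlpuv": → "vuplwthvsepto" → "lwthvseptovup" ✓)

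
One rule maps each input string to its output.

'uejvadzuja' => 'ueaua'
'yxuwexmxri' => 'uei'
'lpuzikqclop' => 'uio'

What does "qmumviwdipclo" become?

Looking at the pairs, the operation is to keep only the vowels.
Applying that to "qmumviwdipclo" gives "uiio".

uiio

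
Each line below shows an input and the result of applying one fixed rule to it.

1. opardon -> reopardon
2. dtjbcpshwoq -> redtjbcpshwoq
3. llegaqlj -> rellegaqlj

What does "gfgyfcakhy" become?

regfgyfcakhy

The pattern: prepend "re".
Applying that to "gfgyfcakhy" gives "regfgyfcakhy".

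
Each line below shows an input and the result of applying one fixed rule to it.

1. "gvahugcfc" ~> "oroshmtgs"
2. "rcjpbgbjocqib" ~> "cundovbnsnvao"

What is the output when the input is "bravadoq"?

What's happening: move the last 3 characters to the front (rotate right by 3), then shift every letter 12 places forward in the alphabet (wrapping around).
"bravadoq" → "pacndmhm".
(Check on "gvahugcfc": → "cfcgvahug" → "oroshmtgs" ✓)

pacndmhm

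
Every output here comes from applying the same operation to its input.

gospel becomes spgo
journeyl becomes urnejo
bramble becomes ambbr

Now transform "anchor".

chan

Each output is the input with this applied: delete the last 2 characters, then move the first 2 characters to the end (rotate left by 2).
Working it through for "anchor": intermediate "anch", final "chan".
(Check on "bramble": → "bramb" → "ambbr" ✓)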